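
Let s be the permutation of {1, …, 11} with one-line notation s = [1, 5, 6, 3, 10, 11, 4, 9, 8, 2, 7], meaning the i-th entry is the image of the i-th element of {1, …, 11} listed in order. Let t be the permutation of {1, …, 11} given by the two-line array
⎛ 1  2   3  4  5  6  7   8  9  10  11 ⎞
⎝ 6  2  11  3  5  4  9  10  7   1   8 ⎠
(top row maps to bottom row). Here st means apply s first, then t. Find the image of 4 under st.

First apply s: s(4) = 3, then t(3) = 11. Thus (st)(4) = 11.

11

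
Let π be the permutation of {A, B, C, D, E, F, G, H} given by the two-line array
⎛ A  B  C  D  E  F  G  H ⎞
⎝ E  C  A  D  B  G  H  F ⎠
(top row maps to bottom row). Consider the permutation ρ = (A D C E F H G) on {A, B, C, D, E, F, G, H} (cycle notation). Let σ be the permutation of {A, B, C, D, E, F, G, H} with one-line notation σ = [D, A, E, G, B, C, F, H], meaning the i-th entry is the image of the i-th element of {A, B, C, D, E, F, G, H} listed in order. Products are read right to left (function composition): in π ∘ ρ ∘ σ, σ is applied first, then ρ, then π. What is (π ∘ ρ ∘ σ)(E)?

Apply the permutations in order: σ(E) = B, then ρ(B) = B, then π(B) = C. So (π ∘ ρ ∘ σ)(E) = C.

C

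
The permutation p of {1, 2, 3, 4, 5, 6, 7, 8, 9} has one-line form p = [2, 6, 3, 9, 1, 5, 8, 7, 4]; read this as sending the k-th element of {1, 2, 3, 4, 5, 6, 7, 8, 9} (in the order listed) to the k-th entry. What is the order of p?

4

Decomposing into disjoint cycles gives cycle lengths 4, 2, 2, 1.
Since disjoint cycles commute, ord(p) = lcm(4, 2, 2) = 4.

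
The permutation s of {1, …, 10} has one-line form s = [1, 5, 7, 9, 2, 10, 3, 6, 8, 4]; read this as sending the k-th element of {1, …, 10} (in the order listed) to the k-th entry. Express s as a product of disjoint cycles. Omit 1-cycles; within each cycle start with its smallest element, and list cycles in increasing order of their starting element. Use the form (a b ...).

Start at 2 and follow images: 2 → 5 → 2, giving the cycle (2 5).
Continuing from each remaining unvisited element yields (2 5)(3 7)(4 9 8 6 10).

(2 5)(3 7)(4 9 8 6 10)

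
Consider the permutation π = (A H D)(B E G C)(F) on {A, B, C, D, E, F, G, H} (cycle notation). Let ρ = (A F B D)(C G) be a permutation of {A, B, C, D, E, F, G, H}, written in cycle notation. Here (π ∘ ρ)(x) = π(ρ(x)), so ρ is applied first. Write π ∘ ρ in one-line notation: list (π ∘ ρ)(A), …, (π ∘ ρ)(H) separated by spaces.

(π ∘ ρ)(x) = π(ρ(x)). Computing each image: π(ρ(A)) = π(F) = F, π(ρ(B)) = π(D) = A, π(ρ(C)) = π(G) = C, π(ρ(D)) = π(A) = H, π(ρ(E)) = π(E) = G, π(ρ(F)) = π(B) = E, π(ρ(G)) = π(C) = B, π(ρ(H)) = π(H) = D.
Hence π ∘ ρ = [F A C H G E B D].

F A C H G E B D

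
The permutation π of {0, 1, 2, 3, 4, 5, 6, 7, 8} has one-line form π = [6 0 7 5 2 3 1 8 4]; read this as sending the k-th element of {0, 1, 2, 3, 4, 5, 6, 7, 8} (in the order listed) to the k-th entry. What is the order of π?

Decomposing into disjoint cycles gives cycle lengths 4, 3, 2.
The order is lcm(4, 3, 2) = 12.

12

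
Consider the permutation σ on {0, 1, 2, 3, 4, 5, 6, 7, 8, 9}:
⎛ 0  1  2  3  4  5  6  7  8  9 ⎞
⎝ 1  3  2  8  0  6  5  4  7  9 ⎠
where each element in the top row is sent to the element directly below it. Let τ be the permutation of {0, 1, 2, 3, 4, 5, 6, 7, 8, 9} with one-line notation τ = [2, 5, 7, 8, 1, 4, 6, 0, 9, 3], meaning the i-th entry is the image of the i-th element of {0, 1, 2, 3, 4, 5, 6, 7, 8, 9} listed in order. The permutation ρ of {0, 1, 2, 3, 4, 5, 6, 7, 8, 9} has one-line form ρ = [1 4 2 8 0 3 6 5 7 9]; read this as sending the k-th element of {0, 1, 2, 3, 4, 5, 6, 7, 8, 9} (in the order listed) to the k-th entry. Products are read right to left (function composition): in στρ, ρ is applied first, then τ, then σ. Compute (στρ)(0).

(στρ)(0) = σ(τ(ρ(0))). ρ(0) = 1, then τ(1) = 5, then σ(5) = 6, so the result is 6.

6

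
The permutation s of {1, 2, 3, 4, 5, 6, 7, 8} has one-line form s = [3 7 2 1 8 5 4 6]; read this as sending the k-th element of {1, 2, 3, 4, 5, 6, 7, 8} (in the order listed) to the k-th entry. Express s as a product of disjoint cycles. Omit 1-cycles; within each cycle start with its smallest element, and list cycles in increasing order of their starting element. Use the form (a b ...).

Start at 1 and follow images: 1 → 3 → 2 → 7 → 4 → 1, giving the cycle (1 3 2 7 4).
Repeating from the next unused element and collecting all non-trivial cycles gives (1 3 2 7 4)(5 8 6).

(1 3 2 7 4)(5 8 6)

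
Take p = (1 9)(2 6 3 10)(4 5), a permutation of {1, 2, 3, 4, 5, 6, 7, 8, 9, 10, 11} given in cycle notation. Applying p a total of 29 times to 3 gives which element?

10

3 lies in the 4-cycle (2 6 3 10).
Since the cycle has length 4, p^29 acts on it the same as p^1 (29 mod 4 = 1).
Stepping 1 place around the cycle: 3 → 10.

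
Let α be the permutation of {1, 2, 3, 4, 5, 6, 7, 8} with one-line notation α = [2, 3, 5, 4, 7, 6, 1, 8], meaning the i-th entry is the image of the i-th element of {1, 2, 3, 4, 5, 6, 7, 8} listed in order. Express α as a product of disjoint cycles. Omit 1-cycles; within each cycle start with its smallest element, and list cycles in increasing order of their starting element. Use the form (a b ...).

(1 2 3 5 7)

From 1: 1 → 2 → 3 → 5 → 7 → 1, closing the cycle (1 2 3 5 7).
Continuing from each remaining unvisited element yields (1 2 3 5 7).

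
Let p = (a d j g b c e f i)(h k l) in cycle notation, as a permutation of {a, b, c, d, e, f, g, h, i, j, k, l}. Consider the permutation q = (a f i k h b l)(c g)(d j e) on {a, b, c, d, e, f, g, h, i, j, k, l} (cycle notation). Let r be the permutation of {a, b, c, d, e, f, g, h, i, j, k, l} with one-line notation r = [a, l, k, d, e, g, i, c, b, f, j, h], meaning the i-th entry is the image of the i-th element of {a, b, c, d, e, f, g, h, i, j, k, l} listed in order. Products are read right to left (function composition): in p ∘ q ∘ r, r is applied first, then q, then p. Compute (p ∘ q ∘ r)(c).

k

Apply the permutations in order: r(c) = k, then q(k) = h, then p(h) = k. So (p ∘ q ∘ r)(c) = k.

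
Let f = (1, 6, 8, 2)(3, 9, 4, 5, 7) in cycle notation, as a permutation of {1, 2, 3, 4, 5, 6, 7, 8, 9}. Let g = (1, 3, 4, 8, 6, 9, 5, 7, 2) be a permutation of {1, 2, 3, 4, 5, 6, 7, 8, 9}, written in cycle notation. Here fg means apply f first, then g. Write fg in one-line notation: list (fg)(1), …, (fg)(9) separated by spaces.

(fg)(x) = g(f(x)). Computing each image: g(f(1)) = g(6) = 9, g(f(2)) = g(1) = 3, g(f(3)) = g(9) = 5, g(f(4)) = g(5) = 7, g(f(5)) = g(7) = 2, g(f(6)) = g(8) = 6, g(f(7)) = g(3) = 4, g(f(8)) = g(2) = 1, g(f(9)) = g(4) = 8.
Hence fg = [9 3 5 7 2 6 4 1 8].

9 3 5 7 2 6 4 1 8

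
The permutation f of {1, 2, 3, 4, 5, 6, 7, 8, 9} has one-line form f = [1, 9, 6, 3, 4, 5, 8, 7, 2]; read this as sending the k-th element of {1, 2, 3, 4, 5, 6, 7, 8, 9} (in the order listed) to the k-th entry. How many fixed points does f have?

The fixed points (elements with f(x) = x) are {1}, so there is 1.

1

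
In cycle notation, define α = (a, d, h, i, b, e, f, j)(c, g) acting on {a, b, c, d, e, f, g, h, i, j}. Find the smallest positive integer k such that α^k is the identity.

8

The cycle type of α is (8, 2).
The order of α is the least common multiple of its cycle lengths: lcm(8, 2) = 8.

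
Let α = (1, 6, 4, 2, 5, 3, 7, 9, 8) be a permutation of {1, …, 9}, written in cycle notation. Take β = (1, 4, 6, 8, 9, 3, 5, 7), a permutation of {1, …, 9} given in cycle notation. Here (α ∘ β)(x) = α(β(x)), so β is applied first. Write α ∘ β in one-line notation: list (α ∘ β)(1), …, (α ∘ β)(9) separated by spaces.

2 5 3 4 9 1 6 8 7

(α ∘ β)(x) = α(β(x)). Computing each image: α(β(1)) = α(4) = 2, α(β(2)) = α(2) = 5, α(β(3)) = α(5) = 3, α(β(4)) = α(6) = 4, α(β(5)) = α(7) = 9, α(β(6)) = α(8) = 1, α(β(7)) = α(1) = 6, α(β(8)) = α(9) = 8, α(β(9)) = α(3) = 7.
Hence α ∘ β = [2 5 3 4 9 1 6 8 7].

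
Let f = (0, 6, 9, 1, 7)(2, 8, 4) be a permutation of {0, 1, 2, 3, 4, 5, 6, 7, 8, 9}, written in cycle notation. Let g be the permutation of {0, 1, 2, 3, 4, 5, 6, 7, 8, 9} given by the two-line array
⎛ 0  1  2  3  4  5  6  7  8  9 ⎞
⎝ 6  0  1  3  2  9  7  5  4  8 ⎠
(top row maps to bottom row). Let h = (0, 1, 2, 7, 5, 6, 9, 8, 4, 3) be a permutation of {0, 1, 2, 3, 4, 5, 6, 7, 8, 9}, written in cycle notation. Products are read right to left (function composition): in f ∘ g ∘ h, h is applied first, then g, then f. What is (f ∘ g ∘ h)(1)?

Apply the permutations in order: h(1) = 2, then g(2) = 1, then f(1) = 7. So (f ∘ g ∘ h)(1) = 7.

7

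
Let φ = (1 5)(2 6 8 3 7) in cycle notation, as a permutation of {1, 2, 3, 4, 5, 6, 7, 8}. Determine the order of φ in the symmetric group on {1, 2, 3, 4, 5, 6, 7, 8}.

The disjoint cycles have lengths 5, 2, 1.
The order is lcm(5, 2) = 10.

10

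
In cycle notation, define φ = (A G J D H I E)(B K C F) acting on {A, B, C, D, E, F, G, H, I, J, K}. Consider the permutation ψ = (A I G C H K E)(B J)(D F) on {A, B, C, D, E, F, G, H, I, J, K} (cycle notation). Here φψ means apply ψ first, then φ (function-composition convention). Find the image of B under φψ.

(φψ)(B) = φ(ψ(B)). ψ(B) = J, then φ(J) = D. So (φψ)(B) = D.

D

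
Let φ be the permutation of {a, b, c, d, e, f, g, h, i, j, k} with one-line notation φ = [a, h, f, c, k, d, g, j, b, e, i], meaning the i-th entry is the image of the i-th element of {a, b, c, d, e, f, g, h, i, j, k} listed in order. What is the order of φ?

Decomposing into disjoint cycles gives cycle lengths 6, 3, 1, 1.
The order of φ is the least common multiple of its cycle lengths: lcm(6, 3) = 6.

6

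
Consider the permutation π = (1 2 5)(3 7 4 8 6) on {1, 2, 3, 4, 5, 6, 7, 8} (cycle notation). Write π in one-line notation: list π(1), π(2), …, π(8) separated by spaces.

2 5 7 8 1 3 4 6

Each element maps to the next entry in its cycle (wrapping to the front): 1→2, 2→5, 3→7, 4→8, 5→1, 6→3, 7→4, 8→6.
Listing these in domain order gives 2 5 7 8 1 3 4 6.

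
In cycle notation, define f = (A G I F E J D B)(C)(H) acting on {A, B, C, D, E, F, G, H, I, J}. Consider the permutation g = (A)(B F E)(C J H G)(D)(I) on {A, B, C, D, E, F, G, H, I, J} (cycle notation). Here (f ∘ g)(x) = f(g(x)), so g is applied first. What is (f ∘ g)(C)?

(f ∘ g)(C) = f(g(C)). g(C) = J, then f(J) = D. So (f ∘ g)(C) = D.

D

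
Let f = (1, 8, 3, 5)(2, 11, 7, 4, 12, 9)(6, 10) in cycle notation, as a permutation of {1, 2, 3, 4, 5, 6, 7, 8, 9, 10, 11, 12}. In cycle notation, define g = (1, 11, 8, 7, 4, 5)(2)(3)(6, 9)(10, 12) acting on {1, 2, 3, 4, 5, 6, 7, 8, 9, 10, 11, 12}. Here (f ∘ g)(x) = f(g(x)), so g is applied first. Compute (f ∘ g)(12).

First apply g: g(12) = 10, then f(10) = 6. Thus (f ∘ g)(12) = 6.

6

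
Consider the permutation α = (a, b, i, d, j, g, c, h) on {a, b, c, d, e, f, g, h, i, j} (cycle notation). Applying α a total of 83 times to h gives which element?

i

h lies in the 8-cycle (a, b, i, d, j, g, c, h).
Powers repeat with period 8 on this cycle, and 83 mod 8 = 3, so α^83(h) = α^3(h).
Advancing 3 steps from h: h → a → b → i.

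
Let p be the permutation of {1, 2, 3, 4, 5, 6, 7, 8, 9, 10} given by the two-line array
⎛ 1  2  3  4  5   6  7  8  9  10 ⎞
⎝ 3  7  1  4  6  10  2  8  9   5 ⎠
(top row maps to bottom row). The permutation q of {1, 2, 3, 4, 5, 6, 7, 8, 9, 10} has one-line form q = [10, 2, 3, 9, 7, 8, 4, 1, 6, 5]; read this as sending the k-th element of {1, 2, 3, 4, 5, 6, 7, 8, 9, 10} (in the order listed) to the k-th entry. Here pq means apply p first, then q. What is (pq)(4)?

9

(pq)(4) = q(p(4)). p(4) = 4, then q(4) = 9. So (pq)(4) = 9.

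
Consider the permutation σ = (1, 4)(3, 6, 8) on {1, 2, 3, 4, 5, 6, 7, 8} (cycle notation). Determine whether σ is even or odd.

odd

The cycle lengths are 3, 2, 1, 1, 1.
A cycle is odd iff its length is even; σ has 1 even-length cycle, so sgn(σ) = (−1)^1 and σ is odd.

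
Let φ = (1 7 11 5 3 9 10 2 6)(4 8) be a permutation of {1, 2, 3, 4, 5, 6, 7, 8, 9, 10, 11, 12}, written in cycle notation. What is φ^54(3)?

3 lies in the 9-cycle (1 7 11 5 3 9 10 2 6).
Since the cycle has length 9, φ^54 acts on it the same as φ^0 (54 mod 9 = 0).
So φ^54(3) = 3.

3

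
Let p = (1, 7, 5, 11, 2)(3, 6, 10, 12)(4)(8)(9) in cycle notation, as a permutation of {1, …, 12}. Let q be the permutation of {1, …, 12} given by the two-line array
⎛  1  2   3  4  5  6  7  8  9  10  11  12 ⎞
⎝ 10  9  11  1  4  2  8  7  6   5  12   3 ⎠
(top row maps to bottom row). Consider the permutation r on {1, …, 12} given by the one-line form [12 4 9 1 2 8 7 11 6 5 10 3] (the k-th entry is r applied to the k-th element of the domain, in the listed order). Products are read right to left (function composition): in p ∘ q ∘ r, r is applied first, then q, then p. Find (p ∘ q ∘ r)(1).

Chase 1: r(1) = 12; q(12) = 3; p(3) = 6. Hence (p ∘ q ∘ r)(1) = 6.

6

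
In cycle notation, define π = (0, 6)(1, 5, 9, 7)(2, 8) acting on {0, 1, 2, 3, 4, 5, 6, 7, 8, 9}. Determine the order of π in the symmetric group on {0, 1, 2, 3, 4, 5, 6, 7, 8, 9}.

The disjoint cycles have lengths 4, 2, 2, 1, 1.
The order is lcm(4, 2, 2) = 4.

4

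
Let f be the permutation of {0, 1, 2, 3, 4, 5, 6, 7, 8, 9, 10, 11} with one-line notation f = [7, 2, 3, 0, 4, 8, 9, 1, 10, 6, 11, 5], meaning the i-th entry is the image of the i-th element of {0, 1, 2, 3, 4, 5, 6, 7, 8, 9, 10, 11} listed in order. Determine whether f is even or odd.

In disjoint-cycle form the cycle lengths are 5, 4, 2, 1.
A cycle of length ℓ contributes ℓ−1 transpositions, so f is a product of 4 + 3 + 1 = 8 transpositions — even.

even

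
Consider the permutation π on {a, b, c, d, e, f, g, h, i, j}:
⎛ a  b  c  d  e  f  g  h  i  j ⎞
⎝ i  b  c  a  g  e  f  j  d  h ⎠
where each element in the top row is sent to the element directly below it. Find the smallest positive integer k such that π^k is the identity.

6

Decomposing into disjoint cycles gives cycle lengths 3, 3, 2, 1, 1.
The order is lcm(3, 3, 2) = 6.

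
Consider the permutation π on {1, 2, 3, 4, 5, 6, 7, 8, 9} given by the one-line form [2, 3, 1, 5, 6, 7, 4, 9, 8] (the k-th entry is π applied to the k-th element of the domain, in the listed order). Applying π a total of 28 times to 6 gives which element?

Tracing 6 → 7 → … returns to 6 after 4 steps, so 6 lies in a 4-cycle (4, 5, 6, 7).
On a 4-cycle, π^4 is the identity, so π^28 = π^0 there (28 ≡ 0 mod 4).
So π^28(6) = 6.

6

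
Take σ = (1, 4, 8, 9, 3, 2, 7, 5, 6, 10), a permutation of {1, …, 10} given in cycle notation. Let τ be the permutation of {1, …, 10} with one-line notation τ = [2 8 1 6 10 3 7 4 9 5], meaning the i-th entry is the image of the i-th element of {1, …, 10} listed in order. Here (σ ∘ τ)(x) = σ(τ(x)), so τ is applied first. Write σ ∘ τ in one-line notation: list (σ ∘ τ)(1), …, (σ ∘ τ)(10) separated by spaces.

7 9 4 10 1 2 5 8 3 6

(σ ∘ τ)(x) = σ(τ(x)). Computing each image: σ(τ(1)) = σ(2) = 7, σ(τ(2)) = σ(8) = 9, σ(τ(3)) = σ(1) = 4, σ(τ(4)) = σ(6) = 10, σ(τ(5)) = σ(10) = 1, σ(τ(6)) = σ(3) = 2, σ(τ(7)) = σ(7) = 5, σ(τ(8)) = σ(4) = 8, σ(τ(9)) = σ(9) = 3, σ(τ(10)) = σ(5) = 6.
Hence σ ∘ τ = [7 9 4 10 1 2 5 8 3 6].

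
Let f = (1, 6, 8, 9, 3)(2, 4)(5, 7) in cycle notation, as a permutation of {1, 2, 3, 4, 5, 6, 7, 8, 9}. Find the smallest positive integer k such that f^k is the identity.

10

The cycle type of f is (5, 2, 2).
The order is lcm(5, 2, 2) = 10.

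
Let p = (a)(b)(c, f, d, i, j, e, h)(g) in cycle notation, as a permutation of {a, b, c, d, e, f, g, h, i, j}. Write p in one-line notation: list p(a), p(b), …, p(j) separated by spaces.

a b f i h d g c j e

Reading each image from the cycles: a↦a, b↦b, c↦f, d↦i, e↦h, f↦d, g↦g, h↦c, i↦j, j↦e.
Listing these in domain order gives a b f i h d g c j e.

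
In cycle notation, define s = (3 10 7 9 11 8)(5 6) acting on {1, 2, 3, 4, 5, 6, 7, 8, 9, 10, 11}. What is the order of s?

The disjoint cycles have lengths 6, 2, 1, 1, 1.
Since disjoint cycles commute, ord(s) = lcm(6, 2) = 6.

6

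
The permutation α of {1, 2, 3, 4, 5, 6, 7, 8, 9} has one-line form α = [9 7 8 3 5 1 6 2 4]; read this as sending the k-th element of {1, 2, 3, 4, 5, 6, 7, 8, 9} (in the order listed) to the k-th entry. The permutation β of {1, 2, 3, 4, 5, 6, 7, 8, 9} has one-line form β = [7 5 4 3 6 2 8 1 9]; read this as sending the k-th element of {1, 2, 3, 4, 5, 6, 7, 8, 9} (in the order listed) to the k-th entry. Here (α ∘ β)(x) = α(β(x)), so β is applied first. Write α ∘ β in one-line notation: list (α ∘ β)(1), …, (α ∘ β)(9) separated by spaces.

6 5 3 8 1 7 2 9 4

(α ∘ β)(x) = α(β(x)). Computing each image: α(β(1)) = α(7) = 6, α(β(2)) = α(5) = 5, α(β(3)) = α(4) = 3, α(β(4)) = α(3) = 8, α(β(5)) = α(6) = 1, α(β(6)) = α(2) = 7, α(β(7)) = α(8) = 2, α(β(8)) = α(1) = 9, α(β(9)) = α(9) = 4.
Hence α ∘ β = [6 5 3 8 1 7 2 9 4].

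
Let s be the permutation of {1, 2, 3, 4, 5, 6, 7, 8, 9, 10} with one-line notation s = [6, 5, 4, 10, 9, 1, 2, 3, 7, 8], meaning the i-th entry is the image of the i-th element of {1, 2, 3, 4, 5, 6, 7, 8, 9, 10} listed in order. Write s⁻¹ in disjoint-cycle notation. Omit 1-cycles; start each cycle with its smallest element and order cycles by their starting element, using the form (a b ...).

(1 6)(2 7 9 5)(3 8 10 4)

First write s in disjoint cycles: (1 6)(2 5 9 7)(3 4 10 8).
Reversing each cycle (and rotating so the smallest element leads) gives s⁻¹ = (1 6)(2 7 9 5)(3 8 10 4).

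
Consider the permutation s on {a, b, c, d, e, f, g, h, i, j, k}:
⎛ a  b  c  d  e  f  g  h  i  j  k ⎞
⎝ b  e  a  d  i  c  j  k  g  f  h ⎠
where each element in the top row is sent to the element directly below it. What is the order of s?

Writing s as disjoint cycles, the cycle lengths are 8, 2, 1.
The order is lcm(8, 2) = 8.

8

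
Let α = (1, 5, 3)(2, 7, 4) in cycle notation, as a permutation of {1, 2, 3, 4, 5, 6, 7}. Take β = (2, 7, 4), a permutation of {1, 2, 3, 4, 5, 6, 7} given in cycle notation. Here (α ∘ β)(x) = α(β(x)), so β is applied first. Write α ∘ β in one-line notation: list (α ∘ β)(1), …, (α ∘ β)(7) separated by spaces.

5 4 1 7 3 6 2

Chase each element through β then α: 1 → 1 → 5; 2 → 7 → 4; 3 → 3 → 1; 4 → 2 → 7; 5 → 5 → 3; 6 → 6 → 6; 7 → 4 → 2.
So α ∘ β in one-line form is 5 4 1 7 3 6 2.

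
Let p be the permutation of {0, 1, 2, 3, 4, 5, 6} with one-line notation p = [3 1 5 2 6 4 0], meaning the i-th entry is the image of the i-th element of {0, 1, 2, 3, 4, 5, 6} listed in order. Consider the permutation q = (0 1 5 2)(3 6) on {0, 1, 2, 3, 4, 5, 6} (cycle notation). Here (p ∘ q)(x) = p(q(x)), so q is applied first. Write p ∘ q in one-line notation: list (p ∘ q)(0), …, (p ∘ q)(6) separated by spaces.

1 4 3 0 6 5 2

Chase each element through q then p: 0 → 1 → 1; 1 → 5 → 4; 2 → 0 → 3; 3 → 6 → 0; 4 → 4 → 6; 5 → 2 → 5; 6 → 3 → 2.
Collecting the images, p ∘ q = [1 4 3 0 6 5 2].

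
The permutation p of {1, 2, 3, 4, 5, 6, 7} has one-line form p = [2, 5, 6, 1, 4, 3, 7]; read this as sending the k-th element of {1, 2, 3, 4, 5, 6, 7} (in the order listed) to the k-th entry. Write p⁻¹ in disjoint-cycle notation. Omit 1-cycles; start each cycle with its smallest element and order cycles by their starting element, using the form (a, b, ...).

(1, 4, 5, 2)(3, 6)

The cycle decomposition of p is (1, 2, 5, 4)(3, 6).
The inverse reverses every cycle; in canonical form, p⁻¹ = (1, 4, 5, 2)(3, 6).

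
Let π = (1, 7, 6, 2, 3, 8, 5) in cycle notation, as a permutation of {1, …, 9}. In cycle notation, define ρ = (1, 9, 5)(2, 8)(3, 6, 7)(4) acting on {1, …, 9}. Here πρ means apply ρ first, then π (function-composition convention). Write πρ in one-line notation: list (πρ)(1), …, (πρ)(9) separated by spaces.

9 5 2 4 7 6 8 3 1

(πρ)(x) = π(ρ(x)). Computing each image: π(ρ(1)) = π(9) = 9, π(ρ(2)) = π(8) = 5, π(ρ(3)) = π(6) = 2, π(ρ(4)) = π(4) = 4, π(ρ(5)) = π(1) = 7, π(ρ(6)) = π(7) = 6, π(ρ(7)) = π(3) = 8, π(ρ(8)) = π(2) = 3, π(ρ(9)) = π(5) = 1.
Hence πρ = [9 5 2 4 7 6 8 3 1].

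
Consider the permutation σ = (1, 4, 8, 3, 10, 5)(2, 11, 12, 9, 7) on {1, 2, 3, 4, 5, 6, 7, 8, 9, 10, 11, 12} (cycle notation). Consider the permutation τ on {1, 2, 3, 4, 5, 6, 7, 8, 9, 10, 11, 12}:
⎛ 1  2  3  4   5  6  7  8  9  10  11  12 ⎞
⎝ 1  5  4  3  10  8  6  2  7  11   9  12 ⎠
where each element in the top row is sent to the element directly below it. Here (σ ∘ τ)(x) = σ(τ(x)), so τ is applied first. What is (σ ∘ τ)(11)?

τ(11) = 9, then σ(9) = 7; composing gives (σ ∘ τ)(11) = 7.

7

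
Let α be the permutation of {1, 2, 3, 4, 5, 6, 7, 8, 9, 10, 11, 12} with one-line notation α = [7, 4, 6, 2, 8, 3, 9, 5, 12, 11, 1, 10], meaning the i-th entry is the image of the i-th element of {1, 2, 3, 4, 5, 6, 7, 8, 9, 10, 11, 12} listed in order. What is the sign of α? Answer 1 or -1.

1

In disjoint-cycle form the cycle lengths are 6, 2, 2, 2.
A cycle is odd iff its length is even; α has 4 even-length cycles, so sgn(α) = (−1)^4 and α is even.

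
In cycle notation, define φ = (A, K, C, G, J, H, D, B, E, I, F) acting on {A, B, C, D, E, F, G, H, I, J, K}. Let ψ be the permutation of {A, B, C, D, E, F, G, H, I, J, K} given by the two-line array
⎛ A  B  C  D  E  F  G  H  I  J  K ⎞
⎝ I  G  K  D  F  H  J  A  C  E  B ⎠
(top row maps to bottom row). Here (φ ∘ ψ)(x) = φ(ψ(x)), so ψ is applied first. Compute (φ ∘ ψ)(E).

A

First apply ψ: ψ(E) = F, then φ(F) = A. Thus (φ ∘ ψ)(E) = A.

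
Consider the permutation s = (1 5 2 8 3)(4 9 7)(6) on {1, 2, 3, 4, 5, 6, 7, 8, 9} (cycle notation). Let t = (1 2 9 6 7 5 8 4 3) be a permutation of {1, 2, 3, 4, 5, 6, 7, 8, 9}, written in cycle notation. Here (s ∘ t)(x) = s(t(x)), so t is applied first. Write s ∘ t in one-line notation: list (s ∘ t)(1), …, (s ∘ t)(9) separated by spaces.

8 7 5 1 3 4 2 9 6

(s ∘ t)(x) = s(t(x)). Computing each image: s(t(1)) = s(2) = 8, s(t(2)) = s(9) = 7, s(t(3)) = s(1) = 5, s(t(4)) = s(3) = 1, s(t(5)) = s(8) = 3, s(t(6)) = s(7) = 4, s(t(7)) = s(5) = 2, s(t(8)) = s(4) = 9, s(t(9)) = s(6) = 6.
Hence s ∘ t = [8 7 5 1 3 4 2 9 6].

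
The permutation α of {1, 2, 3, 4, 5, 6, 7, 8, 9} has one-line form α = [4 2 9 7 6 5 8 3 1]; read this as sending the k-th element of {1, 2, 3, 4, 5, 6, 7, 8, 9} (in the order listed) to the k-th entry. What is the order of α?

The disjoint-cycle form of α has cycle lengths 6, 2, 1.
The order is lcm(6, 2) = 6.

6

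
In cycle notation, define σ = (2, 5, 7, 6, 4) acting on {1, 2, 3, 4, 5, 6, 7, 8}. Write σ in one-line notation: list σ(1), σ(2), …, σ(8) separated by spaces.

1 5 3 2 7 4 6 8

Reading each image from the cycles: 1→1, 2→5, 3→3, 4→2, 5→7, 6→4, 7→6, 8→8.
So the one-line form is 1 5 3 2 7 4 6 8.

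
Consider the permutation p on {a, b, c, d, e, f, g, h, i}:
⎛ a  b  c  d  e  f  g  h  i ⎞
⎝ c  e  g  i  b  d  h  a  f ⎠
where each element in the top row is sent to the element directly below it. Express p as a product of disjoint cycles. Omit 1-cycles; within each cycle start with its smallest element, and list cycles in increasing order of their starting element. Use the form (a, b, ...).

(a, c, g, h)(b, e)(d, i, f)

Iterating p from a gives a → c → g → h → a; that is the 4-cycle (a, c, g, h).
Continuing from each remaining unvisited element yields (a, c, g, h)(b, e)(d, i, f).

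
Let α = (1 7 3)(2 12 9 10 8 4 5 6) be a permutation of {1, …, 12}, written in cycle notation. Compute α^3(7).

7 lies in the 3-cycle (1 7 3).
Since the cycle has length 3, α^3 acts on it the same as α^0 (3 mod 3 = 0).
So α^3(7) = 7.

7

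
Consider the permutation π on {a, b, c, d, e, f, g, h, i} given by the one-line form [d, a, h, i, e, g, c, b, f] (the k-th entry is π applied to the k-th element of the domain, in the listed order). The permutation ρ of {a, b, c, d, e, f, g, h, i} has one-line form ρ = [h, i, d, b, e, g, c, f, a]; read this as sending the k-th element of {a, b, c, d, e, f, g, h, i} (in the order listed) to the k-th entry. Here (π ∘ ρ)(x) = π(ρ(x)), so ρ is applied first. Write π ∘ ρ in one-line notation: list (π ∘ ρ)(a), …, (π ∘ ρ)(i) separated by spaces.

For each element, apply ρ then π: a → h → b; b → i → f; c → d → i; d → b → a; e → e → e; f → g → c; g → c → h; h → f → g; i → a → d.
So π ∘ ρ in one-line form is b f i a e c h g d.

b f i a e c h g d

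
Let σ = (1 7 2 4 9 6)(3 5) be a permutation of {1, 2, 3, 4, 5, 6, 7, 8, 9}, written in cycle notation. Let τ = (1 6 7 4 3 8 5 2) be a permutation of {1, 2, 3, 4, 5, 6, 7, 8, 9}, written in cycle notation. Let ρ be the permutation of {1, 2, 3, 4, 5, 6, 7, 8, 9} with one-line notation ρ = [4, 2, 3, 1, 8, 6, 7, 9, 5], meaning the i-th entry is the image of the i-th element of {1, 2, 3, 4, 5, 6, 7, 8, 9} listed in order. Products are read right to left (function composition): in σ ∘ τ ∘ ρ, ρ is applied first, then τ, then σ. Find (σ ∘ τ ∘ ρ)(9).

Apply the permutations in order: ρ(9) = 5, then τ(5) = 2, then σ(2) = 4. So (σ ∘ τ ∘ ρ)(9) = 4.

4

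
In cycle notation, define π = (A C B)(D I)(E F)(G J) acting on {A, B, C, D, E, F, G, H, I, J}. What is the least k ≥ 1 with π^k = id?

The cycle type of π is (3, 2, 2, 2, 1).
The order is lcm(3, 2, 2, 2) = 6.

6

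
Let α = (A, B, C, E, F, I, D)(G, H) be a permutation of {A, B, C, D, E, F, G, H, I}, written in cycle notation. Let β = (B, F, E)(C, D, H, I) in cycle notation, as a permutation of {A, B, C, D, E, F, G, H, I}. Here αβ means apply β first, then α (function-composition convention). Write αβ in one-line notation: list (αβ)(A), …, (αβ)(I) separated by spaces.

B I A G C F H D E

Chase each element through β then α: A → A → B; B → F → I; C → D → A; D → H → G; E → B → C; F → E → F; G → G → H; H → I → D; I → C → E.
So αβ in one-line form is B I A G C F H D E.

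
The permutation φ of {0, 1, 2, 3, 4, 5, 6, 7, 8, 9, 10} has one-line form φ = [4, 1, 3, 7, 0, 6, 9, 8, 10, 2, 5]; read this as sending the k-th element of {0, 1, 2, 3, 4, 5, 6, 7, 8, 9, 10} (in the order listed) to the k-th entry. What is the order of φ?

8

Writing φ as disjoint cycles, the cycle lengths are 8, 2, 1.
Since disjoint cycles commute, ord(φ) = lcm(8, 2) = 8.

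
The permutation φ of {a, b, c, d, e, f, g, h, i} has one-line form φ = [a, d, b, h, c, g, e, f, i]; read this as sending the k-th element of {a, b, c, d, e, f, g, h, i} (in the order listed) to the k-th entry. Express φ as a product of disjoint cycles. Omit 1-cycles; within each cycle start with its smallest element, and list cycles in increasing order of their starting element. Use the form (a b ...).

From b: b → d → h → f → g → e → c → b, closing the cycle (b d h f g e c).
Continuing from each remaining unvisited element yields (b d h f g e c).

(b d h f g e c)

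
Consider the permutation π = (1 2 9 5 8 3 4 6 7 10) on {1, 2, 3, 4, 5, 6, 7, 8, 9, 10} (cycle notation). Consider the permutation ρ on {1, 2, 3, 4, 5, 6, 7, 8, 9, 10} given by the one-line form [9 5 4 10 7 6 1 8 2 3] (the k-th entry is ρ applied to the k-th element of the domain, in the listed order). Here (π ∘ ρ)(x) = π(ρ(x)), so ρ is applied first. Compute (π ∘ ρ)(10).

(π ∘ ρ)(10) = π(ρ(10)). ρ(10) = 3, then π(3) = 4. So (π ∘ ρ)(10) = 4.

4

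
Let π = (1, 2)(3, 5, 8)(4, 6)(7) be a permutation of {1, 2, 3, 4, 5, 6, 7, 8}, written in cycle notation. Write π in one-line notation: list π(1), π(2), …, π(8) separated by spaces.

Image by image: 1↦2, 2↦1, 3↦5, 4↦6, 5↦8, 6↦4, 7↦7, 8↦3.
So the one-line form is 2 1 5 6 8 4 7 3.

2 1 5 6 8 4 7 3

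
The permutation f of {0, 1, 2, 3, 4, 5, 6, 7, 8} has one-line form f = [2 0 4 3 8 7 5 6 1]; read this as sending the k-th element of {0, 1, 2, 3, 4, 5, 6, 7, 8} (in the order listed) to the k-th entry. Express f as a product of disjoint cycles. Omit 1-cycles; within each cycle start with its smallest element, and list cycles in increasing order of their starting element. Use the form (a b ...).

(0 2 4 8 1)(5 7 6)

From 0: 0 → 2 → 4 → 8 → 1 → 0, closing the cycle (0 2 4 8 1).
Continuing from each remaining unvisited element yields (0 2 4 8 1)(5 7 6).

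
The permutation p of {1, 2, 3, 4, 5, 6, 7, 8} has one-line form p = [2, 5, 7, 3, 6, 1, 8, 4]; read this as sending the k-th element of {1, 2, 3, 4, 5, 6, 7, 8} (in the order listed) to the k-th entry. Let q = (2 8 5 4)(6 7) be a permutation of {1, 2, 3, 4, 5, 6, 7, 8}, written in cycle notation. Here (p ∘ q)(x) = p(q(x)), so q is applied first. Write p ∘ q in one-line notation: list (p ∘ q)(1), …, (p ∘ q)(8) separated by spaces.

2 4 7 5 3 8 1 6

(p ∘ q)(x) = p(q(x)). Computing each image: p(q(1)) = p(1) = 2, p(q(2)) = p(8) = 4, p(q(3)) = p(3) = 7, p(q(4)) = p(2) = 5, p(q(5)) = p(4) = 3, p(q(6)) = p(7) = 8, p(q(7)) = p(6) = 1, p(q(8)) = p(5) = 6.
Hence p ∘ q = [2 4 7 5 3 8 1 6].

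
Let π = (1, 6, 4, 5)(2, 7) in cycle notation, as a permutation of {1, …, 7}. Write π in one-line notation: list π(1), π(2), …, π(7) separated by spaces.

6 7 3 5 1 4 2

Reading each image from the cycles: 1→6, 2→7, 3→3, 4→5, 5→1, 6→4, 7→2.
Listing these in domain order gives 6 7 3 5 1 4 2.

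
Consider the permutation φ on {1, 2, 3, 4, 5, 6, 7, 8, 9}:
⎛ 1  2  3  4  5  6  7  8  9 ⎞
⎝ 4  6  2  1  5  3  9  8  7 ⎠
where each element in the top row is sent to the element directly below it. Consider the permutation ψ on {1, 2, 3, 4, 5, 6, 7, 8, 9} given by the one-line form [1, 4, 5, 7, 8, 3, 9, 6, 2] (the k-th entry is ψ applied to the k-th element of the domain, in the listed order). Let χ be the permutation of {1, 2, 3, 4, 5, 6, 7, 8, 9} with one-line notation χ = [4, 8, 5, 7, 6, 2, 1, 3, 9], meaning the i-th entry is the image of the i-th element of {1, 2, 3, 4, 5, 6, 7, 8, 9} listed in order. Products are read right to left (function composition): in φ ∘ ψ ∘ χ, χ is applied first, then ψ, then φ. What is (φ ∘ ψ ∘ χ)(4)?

7

(φ ∘ ψ ∘ χ)(4) = φ(ψ(χ(4))). χ(4) = 7, then ψ(7) = 9, then φ(9) = 7, so the result is 7.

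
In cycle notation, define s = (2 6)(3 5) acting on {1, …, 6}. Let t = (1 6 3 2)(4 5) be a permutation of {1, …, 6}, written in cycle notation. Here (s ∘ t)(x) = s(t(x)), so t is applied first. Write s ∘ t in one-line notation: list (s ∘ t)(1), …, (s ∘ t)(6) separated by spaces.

Chase each element through t then s: 1 → 6 → 2; 2 → 1 → 1; 3 → 2 → 6; 4 → 5 → 3; 5 → 4 → 4; 6 → 3 → 5.
So s ∘ t in one-line form is 2 1 6 3 4 5.

2 1 6 3 4 5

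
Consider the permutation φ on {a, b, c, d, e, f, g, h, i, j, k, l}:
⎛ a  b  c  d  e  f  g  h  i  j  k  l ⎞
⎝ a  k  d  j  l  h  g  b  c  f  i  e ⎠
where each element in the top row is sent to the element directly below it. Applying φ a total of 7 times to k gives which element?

Tracing k → i → … returns to k after 8 steps, so k lies in an 8-cycle (b k i c d j f h).
Stepping 7 places around the cycle: k → i → c → d → j → f → h → b.

b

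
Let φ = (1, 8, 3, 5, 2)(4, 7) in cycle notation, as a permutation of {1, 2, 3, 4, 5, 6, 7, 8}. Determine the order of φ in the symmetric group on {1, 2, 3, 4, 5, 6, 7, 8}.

10

The disjoint cycles have lengths 5, 2, 1.
Since disjoint cycles commute, ord(φ) = lcm(5, 2) = 10.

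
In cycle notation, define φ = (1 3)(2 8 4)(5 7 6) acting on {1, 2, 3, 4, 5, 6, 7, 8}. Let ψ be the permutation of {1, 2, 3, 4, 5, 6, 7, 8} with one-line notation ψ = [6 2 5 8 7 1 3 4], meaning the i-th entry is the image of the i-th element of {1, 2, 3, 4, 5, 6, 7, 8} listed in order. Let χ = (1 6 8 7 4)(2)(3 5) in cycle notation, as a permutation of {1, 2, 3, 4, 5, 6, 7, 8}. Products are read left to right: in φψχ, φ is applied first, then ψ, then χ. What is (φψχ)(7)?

6

Apply the permutations in order: φ(7) = 6, then ψ(6) = 1, then χ(1) = 6. So (φψχ)(7) = 6.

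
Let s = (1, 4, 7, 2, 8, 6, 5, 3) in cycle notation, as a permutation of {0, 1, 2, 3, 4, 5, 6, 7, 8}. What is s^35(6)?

1

6 lies in the 8-cycle (1, 4, 7, 2, 8, 6, 5, 3).
Since the cycle has length 8, s^35 acts on it the same as s^3 (35 mod 8 = 3).
Advancing 3 steps from 6: 6 → 5 → 3 → 1.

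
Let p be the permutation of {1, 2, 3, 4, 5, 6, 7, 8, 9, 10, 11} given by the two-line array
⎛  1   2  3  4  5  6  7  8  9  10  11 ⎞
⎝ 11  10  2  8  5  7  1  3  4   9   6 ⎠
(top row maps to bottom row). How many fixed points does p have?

The fixed points (elements with p(x) = x) are {5}, so there is 1.

1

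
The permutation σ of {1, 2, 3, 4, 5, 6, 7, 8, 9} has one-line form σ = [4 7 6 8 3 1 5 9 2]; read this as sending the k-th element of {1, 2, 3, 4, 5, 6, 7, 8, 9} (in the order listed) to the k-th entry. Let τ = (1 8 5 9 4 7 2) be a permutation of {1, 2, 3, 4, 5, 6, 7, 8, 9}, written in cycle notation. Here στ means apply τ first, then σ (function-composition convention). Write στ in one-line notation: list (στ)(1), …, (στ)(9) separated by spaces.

Chase each element through τ then σ: 1 → 8 → 9; 2 → 1 → 4; 3 → 3 → 6; 4 → 7 → 5; 5 → 9 → 2; 6 → 6 → 1; 7 → 2 → 7; 8 → 5 → 3; 9 → 4 → 8.
Collecting the images, στ = [9 4 6 5 2 1 7 3 8].

9 4 6 5 2 1 7 3 8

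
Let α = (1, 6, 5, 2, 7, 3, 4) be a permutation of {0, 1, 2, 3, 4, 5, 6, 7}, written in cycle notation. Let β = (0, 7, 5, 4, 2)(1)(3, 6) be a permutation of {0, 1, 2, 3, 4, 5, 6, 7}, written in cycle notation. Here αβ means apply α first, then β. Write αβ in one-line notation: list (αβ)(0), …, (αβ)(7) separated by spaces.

Chase each element through α then β: 0 → 0 → 7; 1 → 6 → 3; 2 → 7 → 5; 3 → 4 → 2; 4 → 1 → 1; 5 → 2 → 0; 6 → 5 → 4; 7 → 3 → 6.
Collecting the images, αβ = [7 3 5 2 1 0 4 6].

7 3 5 2 1 0 4 6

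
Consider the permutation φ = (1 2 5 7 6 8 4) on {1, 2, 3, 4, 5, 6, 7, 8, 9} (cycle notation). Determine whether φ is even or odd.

even

The cycle lengths are 7, 1, 1.
A cycle is odd iff its length is even; φ has 0 even-length cycles, so sgn(φ) = (−1)^0 and φ is even.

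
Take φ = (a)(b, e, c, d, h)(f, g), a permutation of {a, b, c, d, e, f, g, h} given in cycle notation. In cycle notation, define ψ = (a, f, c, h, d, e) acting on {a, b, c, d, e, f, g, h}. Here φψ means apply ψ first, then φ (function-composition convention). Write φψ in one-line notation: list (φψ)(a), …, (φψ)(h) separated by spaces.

(φψ)(x) = φ(ψ(x)). Computing each image: φ(ψ(a)) = φ(f) = g, φ(ψ(b)) = φ(b) = e, φ(ψ(c)) = φ(h) = b, φ(ψ(d)) = φ(e) = c, φ(ψ(e)) = φ(a) = a, φ(ψ(f)) = φ(c) = d, φ(ψ(g)) = φ(g) = f, φ(ψ(h)) = φ(d) = h.
Hence φψ = [g e b c a d f h].

g e b c a d f h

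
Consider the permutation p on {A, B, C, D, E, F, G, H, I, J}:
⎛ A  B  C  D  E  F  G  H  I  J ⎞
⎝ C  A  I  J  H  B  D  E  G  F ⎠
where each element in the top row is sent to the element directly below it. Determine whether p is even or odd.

even

In disjoint-cycle form the cycle lengths are 8, 2.
A cycle of length ℓ contributes ℓ−1 transpositions, so p is a product of 7 + 1 = 8 transpositions — even.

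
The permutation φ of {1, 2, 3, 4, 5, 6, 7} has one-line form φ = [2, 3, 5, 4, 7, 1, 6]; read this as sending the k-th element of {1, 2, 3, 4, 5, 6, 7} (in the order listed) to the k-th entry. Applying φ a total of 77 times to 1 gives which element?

6

Tracing 1 → 2 → … returns to 1 after 6 steps, so 1 lies in a 6-cycle (1 2 3 5 7 6).
Powers repeat with period 6 on this cycle, and 77 mod 6 = 5, so φ^77(1) = φ^5(1).
Stepping 5 places around the cycle: 1 → 2 → 3 → 5 → 7 → 6.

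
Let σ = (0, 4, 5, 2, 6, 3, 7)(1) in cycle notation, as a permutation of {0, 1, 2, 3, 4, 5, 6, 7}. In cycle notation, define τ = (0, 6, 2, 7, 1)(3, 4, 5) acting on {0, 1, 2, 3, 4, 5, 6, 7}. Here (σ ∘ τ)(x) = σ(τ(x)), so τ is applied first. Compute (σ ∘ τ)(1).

τ(1) = 0, then σ(0) = 4; composing gives (σ ∘ τ)(1) = 4.

4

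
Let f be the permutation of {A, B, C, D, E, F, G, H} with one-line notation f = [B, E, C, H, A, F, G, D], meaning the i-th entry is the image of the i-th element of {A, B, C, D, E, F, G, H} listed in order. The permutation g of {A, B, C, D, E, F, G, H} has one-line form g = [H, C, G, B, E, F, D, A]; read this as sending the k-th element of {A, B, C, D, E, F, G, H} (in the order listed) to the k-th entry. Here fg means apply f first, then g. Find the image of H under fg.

B

f(H) = D, then g(D) = B; composing gives (fg)(H) = B.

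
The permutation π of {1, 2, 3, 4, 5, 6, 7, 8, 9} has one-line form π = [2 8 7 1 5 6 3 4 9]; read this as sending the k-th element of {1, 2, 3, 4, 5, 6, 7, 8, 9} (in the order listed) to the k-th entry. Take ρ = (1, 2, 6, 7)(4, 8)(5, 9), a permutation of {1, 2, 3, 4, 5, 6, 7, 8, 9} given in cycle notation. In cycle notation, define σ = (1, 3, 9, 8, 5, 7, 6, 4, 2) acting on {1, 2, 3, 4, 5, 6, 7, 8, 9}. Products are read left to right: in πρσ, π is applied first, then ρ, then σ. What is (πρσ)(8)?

5

Chase 8: π(8) = 4; ρ(4) = 8; σ(8) = 5. Hence (πρσ)(8) = 5.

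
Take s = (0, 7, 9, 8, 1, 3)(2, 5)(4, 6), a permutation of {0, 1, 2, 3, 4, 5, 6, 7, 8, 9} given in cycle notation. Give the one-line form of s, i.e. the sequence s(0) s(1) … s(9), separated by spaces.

Image by image: 0→7, 1→3, 2→5, 3→0, 4→6, 5→2, 6→4, 7→9, 8→1, 9→8.
Listing these in domain order gives 7 3 5 0 6 2 4 9 1 8.

7 3 5 0 6 2 4 9 1 8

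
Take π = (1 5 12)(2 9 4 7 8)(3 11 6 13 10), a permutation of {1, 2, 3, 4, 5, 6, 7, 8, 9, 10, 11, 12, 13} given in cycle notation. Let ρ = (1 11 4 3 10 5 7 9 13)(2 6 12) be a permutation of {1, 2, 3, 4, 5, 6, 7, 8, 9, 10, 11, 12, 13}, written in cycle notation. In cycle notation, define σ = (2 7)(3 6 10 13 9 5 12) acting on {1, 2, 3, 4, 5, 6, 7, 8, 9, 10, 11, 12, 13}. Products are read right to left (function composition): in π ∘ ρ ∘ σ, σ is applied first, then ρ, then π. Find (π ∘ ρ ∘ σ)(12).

Apply the permutations in order: σ(12) = 3, then ρ(3) = 10, then π(10) = 3. So (π ∘ ρ ∘ σ)(12) = 3.

3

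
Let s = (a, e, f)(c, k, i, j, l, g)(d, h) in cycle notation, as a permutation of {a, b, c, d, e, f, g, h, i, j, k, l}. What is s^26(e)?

a

e lies in the 3-cycle (a, e, f).
On a 3-cycle, s^3 is the identity, so s^26 = s^2 there (26 ≡ 2 mod 3).
Advancing 2 steps from e: e → f → a.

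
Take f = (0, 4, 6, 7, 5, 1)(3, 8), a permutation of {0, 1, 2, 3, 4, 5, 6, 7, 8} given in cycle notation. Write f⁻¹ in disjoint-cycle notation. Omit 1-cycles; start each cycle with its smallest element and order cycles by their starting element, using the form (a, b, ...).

Inverting a permutation written in cycle notation just reverses the order within every cycle.
After reversing and putting each cycle's least element first, f⁻¹ = (0, 1, 5, 7, 6, 4)(3, 8).

(0, 1, 5, 7, 6, 4)(3, 8)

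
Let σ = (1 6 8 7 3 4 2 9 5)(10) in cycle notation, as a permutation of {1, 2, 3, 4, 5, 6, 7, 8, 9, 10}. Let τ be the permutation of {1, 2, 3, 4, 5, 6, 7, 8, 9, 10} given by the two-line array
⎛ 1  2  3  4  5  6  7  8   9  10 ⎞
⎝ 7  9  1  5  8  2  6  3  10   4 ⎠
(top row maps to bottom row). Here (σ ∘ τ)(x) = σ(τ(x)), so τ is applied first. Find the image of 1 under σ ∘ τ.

(σ ∘ τ)(1) = σ(τ(1)). τ(1) = 7, then σ(7) = 3. So (σ ∘ τ)(1) = 3.

3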